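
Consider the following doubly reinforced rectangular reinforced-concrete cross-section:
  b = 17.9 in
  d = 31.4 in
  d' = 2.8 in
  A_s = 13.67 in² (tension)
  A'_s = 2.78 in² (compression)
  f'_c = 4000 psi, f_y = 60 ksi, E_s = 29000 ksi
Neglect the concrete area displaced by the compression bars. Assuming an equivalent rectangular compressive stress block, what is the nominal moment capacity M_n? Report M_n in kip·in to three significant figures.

Assume both steels yield.
a = (A_s − A'_s) f_y/(0.85 f'_c b) = (13.67 − 2.78) × 60/(0.85 × 4 × 17.9) = 10.736 in.
c = a/β₁ = 10.736/0.85 = 12.631 in; ε'_s = 0.003(c − d')/c = 0.0023 ≥ ε_y = 0.0021, so the compression steel yields.
M_n = (A_s − A'_s) f_y (d − a/2) + A'_s f_y (d − d') = 653.4 × (31.4 − 5.368) + 166.8 × (31.4 − 2.8) = 17009.3 + 4770.5 = 21779.8 kip·in.

M_n ≈ 21800 kip·in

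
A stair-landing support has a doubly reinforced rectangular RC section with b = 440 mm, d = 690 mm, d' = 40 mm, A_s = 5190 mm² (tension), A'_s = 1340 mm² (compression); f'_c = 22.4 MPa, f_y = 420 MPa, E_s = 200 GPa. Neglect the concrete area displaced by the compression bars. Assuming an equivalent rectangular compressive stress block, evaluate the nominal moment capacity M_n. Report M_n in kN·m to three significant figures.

M_n ≈ 1330 kN·m

Assume both tension and compression steel yield.
Net tension couple steel: A_s − A'_s = 3850 mm².
a = (A_s − A'_s) f_y / (0.85 f'_c b) = 1617000/(0.85 × 22.4 × 440) = 193.01 mm.
c = a/β₁ = 193.01/0.85 = 227.07 mm; ε'_s = 0.003(c − d')/c = 0.0025 ≥ f_y/E_s = 0.0021, so compression steel does yield.
M_n = (A_s − A'_s) f_y (d − a/2) + A'_s f_y (d − d') = [1617000 × (690 − 96.505) + 562800 × (690 − 40)] × 10⁻⁶ = 959.68 + 365.82 = 1325.50 kN·m.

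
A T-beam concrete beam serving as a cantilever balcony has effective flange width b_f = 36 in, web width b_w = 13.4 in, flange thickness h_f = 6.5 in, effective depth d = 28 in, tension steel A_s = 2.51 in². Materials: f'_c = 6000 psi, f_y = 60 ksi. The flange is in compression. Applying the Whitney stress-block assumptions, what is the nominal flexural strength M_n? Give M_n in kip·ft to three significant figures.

M_n ≈ 346 kip·ft

Tension: T = A_s f_y = 2.51 × 60 = 150.6 kips.
Try a within the flange: a = T/(0.85 f'_c b_f) = 150.6/(0.85 × 6 × 36) = 0.820 in.
Since a = 0.820 ≤ h_f = 6.5 in, the stress block lies entirely in the flange; analyse as a rectangular beam of width b_f.
M_n = T(d − a/2) = 150.6 × (28 − 0.41) = 4155.1 kip·in.
M_n = 4155.1/12 = 346.26 kip·ft.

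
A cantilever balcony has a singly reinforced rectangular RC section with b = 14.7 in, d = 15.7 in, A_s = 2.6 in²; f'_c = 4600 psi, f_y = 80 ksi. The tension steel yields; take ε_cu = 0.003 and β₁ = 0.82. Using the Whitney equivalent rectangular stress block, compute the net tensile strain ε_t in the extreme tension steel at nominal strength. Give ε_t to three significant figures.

ε_t ≈ 0.00767

a = A_s f_y/(0.85 f'_c b) = 3.619 in.
β₁ = 0.82, so c = a/β₁ = 3.619/0.82 = 4.413 in.
From the linear strain diagram with ε_cu = 0.003: ε_t = 0.003 (d − c)/c = 0.003 × (15.7 − 4.413)/4.413 = 0.00767.
Since ε_t ≥ 0.005, the section is tension-controlled.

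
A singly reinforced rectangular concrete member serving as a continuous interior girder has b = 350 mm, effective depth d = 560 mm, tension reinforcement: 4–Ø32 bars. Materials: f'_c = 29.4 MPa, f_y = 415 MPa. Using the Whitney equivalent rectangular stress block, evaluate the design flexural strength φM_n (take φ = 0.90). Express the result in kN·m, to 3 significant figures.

φM_n ≈ 581 kN·m

A_s = 4 × 804 = 3216 mm².
T = A_s f_y = 3216 × 415 = 1334640 N = 1334.64 kN.
From C = T: a = T/(0.85 f'_c b) = 1334640/(0.85 × 29.4 × 350) = 152.59 mm.
M_n = T(d − a/2) = 1334.64 kN × (560 − 76.295) mm = 645.57 kN·m.
φM_n = 0.90 × 645.57 = 581.01 kN·m.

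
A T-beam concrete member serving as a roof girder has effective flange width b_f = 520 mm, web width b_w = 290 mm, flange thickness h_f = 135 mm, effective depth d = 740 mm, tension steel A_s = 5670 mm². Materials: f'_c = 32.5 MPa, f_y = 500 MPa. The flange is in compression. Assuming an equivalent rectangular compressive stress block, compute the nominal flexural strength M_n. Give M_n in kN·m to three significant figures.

Tension: T = A_s f_y = 5670 × 500 = 2835000 N.
Try a within the flange: a = T/(0.85 f'_c b_f) = 2835000/(0.85 × 32.5 × 520) = 197.35 mm.
a = 197.35 > h_f = 135 mm: the block extends into the web. Split into flange-overhang and web parts.
C_f = 0.85 f'_c (b_f − b_w) h_f = 0.85 × 32.5 × (520 − 290) × 135 = 857756 N.
Remaining web compression depth: a_w = (T − C_f)/(0.85 f'_c b_w) = (2835000 − 857756)/(0.85 × 32.5 × 290) = 246.81 mm.
M_n = C_f(d − h_f/2) + (T − C_f)(d − a_w/2) = 857756 × (740 − 67.5) + 1977244 × (740 − 123.405) = 576.84 + 1219.16 = 1796.00 × 10⁶ N·mm.
M_n = 1796.00 kN·m.

M_n ≈ 1800 kN·m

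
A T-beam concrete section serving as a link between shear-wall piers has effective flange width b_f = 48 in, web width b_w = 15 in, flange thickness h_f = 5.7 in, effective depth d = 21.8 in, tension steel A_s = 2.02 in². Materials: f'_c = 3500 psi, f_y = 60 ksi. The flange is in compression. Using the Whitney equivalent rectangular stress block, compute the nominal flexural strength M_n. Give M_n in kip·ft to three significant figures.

M_n ≈ 216 kip·ft

Tension: T = A_s f_y = 2.02 × 60 = 121.2 kips.
Try a within the flange: a = T/(0.85 f'_c b_f) = 121.2/(0.85 × 3.5 × 48) = 0.849 in.
Since a = 0.849 ≤ h_f = 5.7 in, the stress block lies entirely in the flange; analyse as a rectangular beam of width b_f.
M_n = T(d − a/2) = 121.2 × (21.8 − 0.4245) = 2590.7 kip·in.
M_n = 2590.7/12 = 215.89 kip·ft.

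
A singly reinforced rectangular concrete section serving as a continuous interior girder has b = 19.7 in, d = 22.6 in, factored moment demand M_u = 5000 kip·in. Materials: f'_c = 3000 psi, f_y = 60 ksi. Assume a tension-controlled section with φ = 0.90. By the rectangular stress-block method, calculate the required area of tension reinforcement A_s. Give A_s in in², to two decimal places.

A_s ≈ 4.67 in²

M_n = M_u/φ = 5000/0.90 = 5555.56 kip·in.
From M_n = 0.85 f'_c a b (d − a/2):
a = d − √(d² − 2M_n/(0.85 f'_c b)) = 22.6 − √(22.6² − 2 × 5555.56/(0.85 × 3 × 19.7)) = 5.583 in.
A_s = 0.85 f'_c a b / f_y = 0.85 × 3 × 5.583 × 19.7 / 60 = 4.674 in².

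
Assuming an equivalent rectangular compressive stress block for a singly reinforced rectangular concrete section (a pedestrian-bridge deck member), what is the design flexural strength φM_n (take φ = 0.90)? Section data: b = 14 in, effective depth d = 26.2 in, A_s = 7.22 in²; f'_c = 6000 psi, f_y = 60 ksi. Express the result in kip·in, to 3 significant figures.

T = A_s f_y = 7.22 × 60 = 433.2 kips.
a = T/(0.85 f'_c b) = 433.2/(0.85 × 6 × 14) = 6.067 in.
M_n = T(d − a/2) = 433.2 × (26.2 − 3.0335) = 10035.7 kip·in.
φM_n = 0.90 × 10035.7 = 9032.1 kip·in.

φM_n ≈ 9030 kip·in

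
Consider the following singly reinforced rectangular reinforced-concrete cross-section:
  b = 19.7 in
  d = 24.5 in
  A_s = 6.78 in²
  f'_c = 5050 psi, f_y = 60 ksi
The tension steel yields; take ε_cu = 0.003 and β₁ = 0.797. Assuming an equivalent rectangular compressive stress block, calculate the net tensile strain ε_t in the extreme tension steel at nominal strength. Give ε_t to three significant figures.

ε_t ≈ 0.00918

a = A_s f_y/(0.85 f'_c b) = 4.811 in.
β₁ = 0.797, so c = a/β₁ = 4.811/0.797 = 6.036 in.
From the linear strain diagram with ε_cu = 0.003: ε_t = 0.003 (d − c)/c = 0.003 × (24.5 − 6.036)/6.036 = 0.00918.
Since ε_t ≥ 0.005, the section is tension-controlled.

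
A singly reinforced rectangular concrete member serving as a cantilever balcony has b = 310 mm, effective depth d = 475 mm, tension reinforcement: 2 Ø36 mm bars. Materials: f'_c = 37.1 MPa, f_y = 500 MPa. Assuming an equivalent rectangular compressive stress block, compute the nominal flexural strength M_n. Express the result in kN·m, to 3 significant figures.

A_s = 2 × 1018 = 2036 mm².
T = A_s f_y = 2036 × 500 = 1018000 N = 1018 kN.
From C = T: a = T/(0.85 f'_c b) = 1018000/(0.85 × 37.1 × 310) = 104.13 mm.
M_n = T(d − a/2) = 1018 kN × (475 − 52.065) mm = 430.55 kN·m.

M_n ≈ 431 kN·m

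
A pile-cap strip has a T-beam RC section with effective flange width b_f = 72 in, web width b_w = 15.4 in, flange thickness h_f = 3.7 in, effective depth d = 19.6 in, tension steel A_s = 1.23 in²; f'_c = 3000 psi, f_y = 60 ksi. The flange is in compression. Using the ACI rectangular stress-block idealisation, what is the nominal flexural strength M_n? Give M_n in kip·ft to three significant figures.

Tension: T = A_s f_y = 1.23 × 60 = 73.8 kips.
Try a within the flange: a = T/(0.85 f'_c b_f) = 73.8/(0.85 × 3 × 72) = 0.402 in.
Since a = 0.402 ≤ h_f = 3.7 in, the stress block lies entirely in the flange; analyse as a rectangular beam of width b_f.
M_n = T(d − a/2) = 73.8 × (19.6 − 0.201) = 1431.6 kip·in.
M_n = 1431.6/12 = 119.30 kip·ft.

M_n ≈ 119 kip·ft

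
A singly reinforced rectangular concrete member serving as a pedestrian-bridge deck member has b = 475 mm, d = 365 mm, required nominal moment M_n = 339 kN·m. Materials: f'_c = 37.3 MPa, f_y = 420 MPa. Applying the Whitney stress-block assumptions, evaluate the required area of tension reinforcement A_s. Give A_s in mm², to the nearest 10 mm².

A_s ≈ 2440 mm²

With M_n = 0.85 f'_c a b (d − a/2), solve the quadratic for a:
a = d − √(d² − 2M_n/(0.85 f'_c b)) = 365 − √(365² − 2 × 339×10⁶/(0.85 × 37.3 × 475)) = 68.01 mm.
A_s = 0.85 f'_c a b / f_y = 0.85 × 37.3 × 68.01 × 475 / 420 = 2438.6 mm².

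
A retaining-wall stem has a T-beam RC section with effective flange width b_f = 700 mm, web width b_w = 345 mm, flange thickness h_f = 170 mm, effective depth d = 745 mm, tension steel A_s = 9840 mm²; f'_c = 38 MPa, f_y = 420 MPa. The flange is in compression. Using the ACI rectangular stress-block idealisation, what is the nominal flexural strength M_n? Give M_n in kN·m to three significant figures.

M_n ≈ 2700 kN·m

Tension: T = A_s f_y = 9840 × 420 = 4132800 N.
Try a within the flange: a = T/(0.85 f'_c b_f) = 4132800/(0.85 × 38 × 700) = 182.79 mm.
a = 182.79 > h_f = 170 mm: the block extends into the web. Split into flange-overhang and web parts.
C_f = 0.85 f'_c (b_f − b_w) h_f = 0.85 × 38 × (700 − 345) × 170 = 1949305 N.
Remaining web compression depth: a_w = (T − C_f)/(0.85 f'_c b_w) = (4132800 − 1949305)/(0.85 × 38 × 345) = 195.94 mm.
M_n = C_f(d − h_f/2) + (T − C_f)(d − a_w/2) = 1949305 × (745 − 85) + 2183495 × (745 − 97.97) = 1286.54 + 1412.79 = 2699.33 × 10⁶ N·mm.
M_n = 2699.33 kN·m.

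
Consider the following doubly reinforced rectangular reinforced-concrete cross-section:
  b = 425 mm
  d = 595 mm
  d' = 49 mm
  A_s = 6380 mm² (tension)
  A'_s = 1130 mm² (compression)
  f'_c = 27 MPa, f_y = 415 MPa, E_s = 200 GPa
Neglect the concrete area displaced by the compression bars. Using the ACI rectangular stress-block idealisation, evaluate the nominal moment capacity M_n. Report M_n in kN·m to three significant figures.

M_n ≈ 1310 kN·m

Assume both tension and compression steel yield.
Net tension couple steel: A_s − A'_s = 5250 mm².
a = (A_s − A'_s) f_y / (0.85 f'_c b) = 2178750/(0.85 × 27 × 425) = 223.38 mm.
c = a/β₁ = 223.38/0.85 = 262.80 mm; ε'_s = 0.003(c − d')/c = 0.0024 ≥ f_y/E_s = 0.0021, so compression steel does yield.
M_n = (A_s − A'_s) f_y (d − a/2) + A'_s f_y (d − d') = [2178750 × (595 − 111.69) + 468950 × (595 − 49)] × 10⁻⁶ = 1053.01 + 256.05 = 1309.06 kN·m.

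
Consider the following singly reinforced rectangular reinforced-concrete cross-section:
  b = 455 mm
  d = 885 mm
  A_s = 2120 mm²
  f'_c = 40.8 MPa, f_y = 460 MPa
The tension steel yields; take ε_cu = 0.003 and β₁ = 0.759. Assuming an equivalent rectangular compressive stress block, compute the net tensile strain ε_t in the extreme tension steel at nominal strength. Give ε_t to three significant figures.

ε_t ≈ 0.0296

a = A_s f_y/(0.85 f'_c b) = 61.80 mm.
β₁ = 0.759, so c = a/β₁ = 61.80/0.759 = 81.42 mm.
From the linear strain diagram with ε_cu = 0.003: ε_t = 0.003 (d − c)/c = 0.003 × (885 − 81.42)/81.42 = 0.0296.
Since ε_t ≥ 0.005, the section is tension-controlled.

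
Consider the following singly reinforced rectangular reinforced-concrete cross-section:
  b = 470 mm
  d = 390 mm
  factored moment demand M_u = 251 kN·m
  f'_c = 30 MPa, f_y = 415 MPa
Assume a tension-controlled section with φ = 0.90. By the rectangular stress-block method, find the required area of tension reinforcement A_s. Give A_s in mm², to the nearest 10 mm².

A_s ≈ 1880 mm²

M_n = M_u/φ = 251/0.90 = 278.889 kN·m.
With M_n = 0.85 f'_c a b (d − a/2), solve the quadratic for a:
a = d − √(d² − 2M_n/(0.85 f'_c b)) = 390 − √(390² − 2 × 278.889×10⁶/(0.85 × 30 × 470)) = 65.10 mm.
A_s = 0.85 f'_c a b / f_y = 0.85 × 30 × 65.10 × 470 / 415 = 1880.1 mm².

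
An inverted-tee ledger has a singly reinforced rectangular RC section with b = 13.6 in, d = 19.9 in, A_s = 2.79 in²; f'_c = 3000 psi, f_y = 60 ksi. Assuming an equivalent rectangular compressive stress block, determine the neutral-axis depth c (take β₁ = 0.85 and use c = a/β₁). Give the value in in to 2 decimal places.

T = A_s f_y = 2.79 × 60 = 167.4 kips.
a = T/(0.85 f'_c b) = 167.4/(0.85 × 3 × 13.6) = 4.8270 in.
With β₁ = 0.85, c = a/β₁ = 4.8270/0.85 = 5.68 in.

c ≈ 5.68 in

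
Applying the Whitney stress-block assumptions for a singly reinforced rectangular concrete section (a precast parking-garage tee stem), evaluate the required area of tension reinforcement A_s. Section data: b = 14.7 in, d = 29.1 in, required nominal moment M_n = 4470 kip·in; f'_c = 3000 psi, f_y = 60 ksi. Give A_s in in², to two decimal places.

A_s ≈ 2.77 in²

From M_n = 0.85 f'_c a b (d − a/2):
a = d − √(d² − 2M_n/(0.85 f'_c b)) = 29.1 − √(29.1² − 2 × 4470/(0.85 × 3 × 14.7)) = 4.436 in.
A_s = 0.85 f'_c a b / f_y = 0.85 × 3 × 4.436 × 14.7 / 60 = 2.771 in².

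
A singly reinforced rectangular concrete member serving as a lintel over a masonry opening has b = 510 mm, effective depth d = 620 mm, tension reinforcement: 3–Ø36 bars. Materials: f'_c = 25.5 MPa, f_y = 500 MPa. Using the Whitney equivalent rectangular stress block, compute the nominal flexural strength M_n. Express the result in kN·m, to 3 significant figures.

A_s = 3 × 1018 = 3054 mm².
T = A_s f_y = 3054 × 500 = 1527000 N = 1527 kN.
From C = T: a = T/(0.85 f'_c b) = 1527000/(0.85 × 25.5 × 510) = 138.14 mm.
M_n = T(d − a/2) = 1527 kN × (620 − 69.07) mm = 841.27 kN·m.

M_n ≈ 841 kN·m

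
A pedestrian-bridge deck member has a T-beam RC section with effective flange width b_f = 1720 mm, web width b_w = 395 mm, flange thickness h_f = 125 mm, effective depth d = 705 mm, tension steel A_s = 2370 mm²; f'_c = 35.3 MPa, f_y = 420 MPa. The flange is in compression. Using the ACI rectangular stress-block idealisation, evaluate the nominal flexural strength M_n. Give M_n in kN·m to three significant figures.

M_n ≈ 692 kN·m

Tension: T = A_s f_y = 2370 × 420 = 995400 N.
Try a within the flange: a = T/(0.85 f'_c b_f) = 995400/(0.85 × 35.3 × 1720) = 19.29 mm.
Since a = 19.29 ≤ h_f = 125 mm, the stress block lies entirely in the flange; analyse as a rectangular beam of width b_f.
M_n = T(d − a/2) = 995400 × (705 − 9.645) = 692.16 × 10⁶ N·mm.
M_n = 692.16 kN·m.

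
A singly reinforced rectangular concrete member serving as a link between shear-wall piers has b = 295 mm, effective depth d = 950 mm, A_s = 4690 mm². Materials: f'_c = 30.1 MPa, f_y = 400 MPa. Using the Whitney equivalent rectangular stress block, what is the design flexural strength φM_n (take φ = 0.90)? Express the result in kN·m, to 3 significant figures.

φM_n ≈ 1390 kN·m

T = A_s f_y = 4690 × 400 = 1876000 N = 1876 kN.
From C = T: a = T/(0.85 f'_c b) = 1876000/(0.85 × 30.1 × 295) = 248.56 mm.
M_n = T(d − a/2) = 1876 kN × (950 − 124.28) mm = 1549.05 kN·m.
φM_n = 0.90 × 1549.05 = 1394.15 kN·m.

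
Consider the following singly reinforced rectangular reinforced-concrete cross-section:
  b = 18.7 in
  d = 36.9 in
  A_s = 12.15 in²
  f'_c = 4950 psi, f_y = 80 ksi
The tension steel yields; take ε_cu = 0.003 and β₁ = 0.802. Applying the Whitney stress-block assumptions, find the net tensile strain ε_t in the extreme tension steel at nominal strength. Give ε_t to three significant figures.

ε_t ≈ 0.00419

a = A_s f_y/(0.85 f'_c b) = 12.354 in.
β₁ = 0.802, so c = a/β₁ = 12.354/0.802 = 15.404 in.
From the linear strain diagram with ε_cu = 0.003: ε_t = 0.003 (d − c)/c = 0.003 × (36.9 − 15.404)/15.404 = 0.00419.
ε_t is between 0.004 and 0.005 — transition zone.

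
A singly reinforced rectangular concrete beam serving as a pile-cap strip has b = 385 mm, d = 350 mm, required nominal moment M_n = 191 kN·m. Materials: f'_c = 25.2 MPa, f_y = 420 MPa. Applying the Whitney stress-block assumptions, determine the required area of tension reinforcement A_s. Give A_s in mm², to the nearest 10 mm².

A_s ≈ 1450 mm²

With M_n = 0.85 f'_c a b (d − a/2), solve the quadratic for a:
a = d − √(d² − 2M_n/(0.85 f'_c b)) = 350 − √(350² − 2 × 191×10⁶/(0.85 × 25.2 × 385)) = 74.00 mm.
A_s = 0.85 f'_c a b / f_y = 0.85 × 25.2 × 74.00 × 385 / 420 = 1453.0 mm².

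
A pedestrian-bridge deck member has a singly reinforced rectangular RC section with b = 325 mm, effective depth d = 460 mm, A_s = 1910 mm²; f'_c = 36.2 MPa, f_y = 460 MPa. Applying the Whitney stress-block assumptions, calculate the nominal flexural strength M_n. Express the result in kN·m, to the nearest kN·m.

T = A_s f_y = 1910 × 460 = 878600 N = 878.6 kN.
From C = T: a = T/(0.85 f'_c b) = 878600/(0.85 × 36.2 × 325) = 87.86 mm.
M_n = T(d − a/2) = 878.6 kN × (460 − 43.93) mm = 365.56 kN·m.

M_n ≈ 366 kN·m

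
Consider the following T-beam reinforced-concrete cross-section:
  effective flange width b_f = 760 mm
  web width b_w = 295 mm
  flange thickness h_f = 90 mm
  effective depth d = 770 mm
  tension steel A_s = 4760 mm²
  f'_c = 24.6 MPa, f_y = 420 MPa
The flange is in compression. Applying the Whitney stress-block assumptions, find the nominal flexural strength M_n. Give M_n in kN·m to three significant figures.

Tension: T = A_s f_y = 4760 × 420 = 1999200 N.
Try a within the flange: a = T/(0.85 f'_c b_f) = 1999200/(0.85 × 24.6 × 760) = 125.80 mm.
a = 125.80 > h_f = 90 mm: the block extends into the web. Split into flange-overhang and web parts.
C_f = 0.85 f'_c (b_f − b_w) h_f = 0.85 × 24.6 × (760 − 295) × 90 = 875084 N.
Remaining web compression depth: a_w = (T − C_f)/(0.85 f'_c b_w) = (1999200 − 875084)/(0.85 × 24.6 × 295) = 182.24 mm.
M_n = C_f(d − h_f/2) + (T − C_f)(d − a_w/2) = 875084 × (770 − 45) + 1124116 × (770 − 91.12) = 634.44 + 763.14 = 1397.58 × 10⁶ N·mm.
M_n = 1397.58 kN·m.

M_n ≈ 1400 kN·m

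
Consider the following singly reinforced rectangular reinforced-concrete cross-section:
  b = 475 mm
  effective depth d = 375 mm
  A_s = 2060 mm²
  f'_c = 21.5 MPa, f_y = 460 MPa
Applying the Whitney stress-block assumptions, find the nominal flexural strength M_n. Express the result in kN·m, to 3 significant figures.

T = A_s f_y = 2060 × 460 = 947600 N = 947.6 kN.
From C = T: a = T/(0.85 f'_c b) = 947600/(0.85 × 21.5 × 475) = 109.16 mm.
M_n = T(d − a/2) = 947.6 kN × (375 − 54.58) mm = 303.63 kN·m.

M_n ≈ 304 kN·m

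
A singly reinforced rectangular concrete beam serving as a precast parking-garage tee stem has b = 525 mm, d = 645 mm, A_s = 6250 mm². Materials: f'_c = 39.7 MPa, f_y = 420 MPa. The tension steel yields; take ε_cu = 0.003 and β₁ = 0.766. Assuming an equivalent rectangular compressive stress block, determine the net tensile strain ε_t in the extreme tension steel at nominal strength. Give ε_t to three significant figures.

ε_t ≈ 0.00700

a = A_s f_y/(0.85 f'_c b) = 148.17 mm.
β₁ = 0.766, so c = a/β₁ = 148.17/0.766 = 193.43 mm.
From the linear strain diagram with ε_cu = 0.003: ε_t = 0.003 (d − c)/c = 0.003 × (645 − 193.43)/193.43 = 0.00700.
Since ε_t ≥ 0.005, the section is tension-controlled.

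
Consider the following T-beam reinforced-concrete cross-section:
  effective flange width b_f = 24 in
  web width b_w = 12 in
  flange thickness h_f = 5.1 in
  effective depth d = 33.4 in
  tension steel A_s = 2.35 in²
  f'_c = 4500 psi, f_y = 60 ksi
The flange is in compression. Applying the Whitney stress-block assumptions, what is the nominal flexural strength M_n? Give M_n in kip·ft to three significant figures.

Tension: T = A_s f_y = 2.35 × 60 = 141 kips.
Try a within the flange: a = T/(0.85 f'_c b_f) = 141/(0.85 × 4.5 × 24) = 1.536 in.
Since a = 1.536 ≤ h_f = 5.1 in, the stress block lies entirely in the flange; analyse as a rectangular beam of width b_f.
M_n = T(d − a/2) = 141 × (33.4 − 0.768) = 4601.1 kip·in.
M_n = 4601.1/12 = 383.43 kip·ft.

M_n ≈ 383 kip·ft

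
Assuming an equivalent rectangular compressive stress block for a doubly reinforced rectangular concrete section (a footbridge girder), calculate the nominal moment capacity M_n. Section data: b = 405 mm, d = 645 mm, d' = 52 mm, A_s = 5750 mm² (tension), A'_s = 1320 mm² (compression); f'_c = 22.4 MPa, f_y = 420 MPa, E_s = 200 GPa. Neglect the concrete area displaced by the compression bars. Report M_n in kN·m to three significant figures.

M_n ≈ 1300 kN·m

Assume both tension and compression steel yield.
Net tension couple steel: A_s − A'_s = 4430 mm².
a = (A_s − A'_s) f_y / (0.85 f'_c b) = 1860600/(0.85 × 22.4 × 405) = 241.29 mm.
c = a/β₁ = 241.29/0.85 = 283.87 mm; ε'_s = 0.003(c − d')/c = 0.0025 ≥ f_y/E_s = 0.0021, so compression steel does yield.
M_n = (A_s − A'_s) f_y (d − a/2) + A'_s f_y (d − d') = [1860600 × (645 − 120.645) + 554400 × (645 − 52)] × 10⁻⁶ = 975.61 + 328.76 = 1304.37 kN·m.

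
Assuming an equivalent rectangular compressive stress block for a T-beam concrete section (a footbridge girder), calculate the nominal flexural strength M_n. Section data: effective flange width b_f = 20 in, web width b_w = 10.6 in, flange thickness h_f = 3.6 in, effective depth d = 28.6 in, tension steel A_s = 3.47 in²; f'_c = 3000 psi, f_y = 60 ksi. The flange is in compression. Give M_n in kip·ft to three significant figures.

Tension: T = A_s f_y = 3.47 × 60 = 208.2 kips.
Try a within the flange: a = T/(0.85 f'_c b_f) = 208.2/(0.85 × 3 × 20) = 4.082 in.
a = 4.082 > h_f = 3.6 in: the block extends into the web. Split into flange-overhang and web parts.
C_f = 0.85 f'_c (b_f − b_w) h_f = 0.85 × 3 × (20 − 10.6) × 3.6 = 86.3 kips.
Remaining web compression depth: a_w = (T − C_f)/(0.85 f'_c b_w) = (208.2 − 86.3)/(0.85 × 3 × 10.6) = 4.510 in.
M_n = C_f(d − h_f/2) + (T − C_f)(d − a_w/2) = 86.3 × (28.6 − 1.8) + 121.9 × (28.6 − 2.255) = 2312.8 + 3211.5 = 5524.3 kip·in.
M_n = 5524.3/12 = 460.36 kip·ft.

M_n ≈ 460 kip·ft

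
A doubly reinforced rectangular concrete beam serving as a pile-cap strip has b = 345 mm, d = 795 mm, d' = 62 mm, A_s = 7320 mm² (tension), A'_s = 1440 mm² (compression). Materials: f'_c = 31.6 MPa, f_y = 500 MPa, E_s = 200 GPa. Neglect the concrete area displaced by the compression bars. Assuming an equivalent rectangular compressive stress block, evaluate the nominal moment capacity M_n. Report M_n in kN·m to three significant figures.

M_n ≈ 2400 kN·m

Assume both tension and compression steel yield.
Net tension couple steel: A_s − A'_s = 5880 mm².
a = (A_s − A'_s) f_y / (0.85 f'_c b) = 2940000/(0.85 × 31.6 × 345) = 317.27 mm.
c = a/β₁ = 317.27/0.824 = 385.04 mm; ε'_s = 0.003(c − d')/c = 0.0025 ≥ f_y/E_s = 0.0025, so compression steel does yield.
M_n = (A_s − A'_s) f_y (d − a/2) + A'_s f_y (d − d') = [2940000 × (795 − 158.635) + 720000 × (795 − 62)] × 10⁻⁶ = 1870.91 + 527.76 = 2398.67 kN·m.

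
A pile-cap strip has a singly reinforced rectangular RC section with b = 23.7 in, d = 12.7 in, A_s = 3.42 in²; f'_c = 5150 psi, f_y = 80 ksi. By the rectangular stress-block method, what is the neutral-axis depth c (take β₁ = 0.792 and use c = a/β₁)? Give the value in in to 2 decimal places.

T = A_s f_y = 3.42 × 80 = 273.6 kips.
a = T/(0.85 f'_c b) = 273.6/(0.85 × 5.15 × 23.7) = 2.6372 in.
With β₁ = 0.792, c = a/β₁ = 2.6372/0.792 = 3.33 in.

c ≈ 3.33 in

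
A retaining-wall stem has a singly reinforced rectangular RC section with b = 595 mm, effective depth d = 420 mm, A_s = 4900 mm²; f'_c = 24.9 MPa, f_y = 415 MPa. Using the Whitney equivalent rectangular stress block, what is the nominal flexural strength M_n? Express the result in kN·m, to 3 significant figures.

T = A_s f_y = 4900 × 415 = 2033500 N = 2033.5 kN.
From C = T: a = T/(0.85 f'_c b) = 2033500/(0.85 × 24.9 × 595) = 161.48 mm.
M_n = T(d − a/2) = 2033.5 kN × (420 − 80.74) mm = 689.89 kN·m.

M_n ≈ 690 kN·m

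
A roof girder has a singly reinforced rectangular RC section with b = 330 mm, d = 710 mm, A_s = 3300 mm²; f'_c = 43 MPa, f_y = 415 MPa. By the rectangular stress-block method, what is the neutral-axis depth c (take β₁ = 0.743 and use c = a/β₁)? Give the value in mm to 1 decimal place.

c ≈ 152.8 mm

T = A_s f_y = 3300 × 415 = 1369500 N = 1369.5 kN.
Setting C = 0.85 f'_c a b equal to T: a = 1369500/(0.85 × 43 × 330) = 113.543 mm.
With β₁ = 0.743, c = a/β₁ = 113.543/0.743 = 152.8 mm.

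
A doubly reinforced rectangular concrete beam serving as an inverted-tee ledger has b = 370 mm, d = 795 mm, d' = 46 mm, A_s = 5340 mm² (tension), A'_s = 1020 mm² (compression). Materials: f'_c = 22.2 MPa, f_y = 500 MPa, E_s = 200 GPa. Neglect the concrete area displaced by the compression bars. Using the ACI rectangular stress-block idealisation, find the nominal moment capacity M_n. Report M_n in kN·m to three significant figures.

M_n ≈ 1770 kN·m

Assume both tension and compression steel yield.
Net tension couple steel: A_s − A'_s = 4320 mm².
a = (A_s − A'_s) f_y / (0.85 f'_c b) = 2160000/(0.85 × 22.2 × 370) = 309.37 mm.
c = a/β₁ = 309.37/0.85 = 363.96 mm; ε'_s = 0.003(c − d')/c = 0.0026 ≥ f_y/E_s = 0.0025, so compression steel does yield.
M_n = (A_s − A'_s) f_y (d − a/2) + A'_s f_y (d − d') = [2160000 × (795 − 154.685) + 510000 × (795 − 46)] × 10⁻⁶ = 1383.08 + 381.99 = 1765.07 kN·m.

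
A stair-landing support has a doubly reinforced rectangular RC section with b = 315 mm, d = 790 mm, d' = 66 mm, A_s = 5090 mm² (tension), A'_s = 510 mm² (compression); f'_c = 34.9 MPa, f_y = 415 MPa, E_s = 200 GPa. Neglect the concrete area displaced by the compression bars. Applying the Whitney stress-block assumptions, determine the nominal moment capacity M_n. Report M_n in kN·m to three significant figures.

Assume both tension and compression steel yield.
Net tension couple steel: A_s − A'_s = 4580 mm².
a = (A_s − A'_s) f_y / (0.85 f'_c b) = 1900700/(0.85 × 34.9 × 315) = 203.40 mm.
c = a/β₁ = 203.40/0.801 = 253.93 mm; ε'_s = 0.003(c − d')/c = 0.0022 ≥ f_y/E_s = 0.0021, so compression steel does yield.
M_n = (A_s − A'_s) f_y (d − a/2) + A'_s f_y (d − d') = [1900700 × (790 − 101.7) + 211650 × (790 − 66)] × 10⁻⁶ = 1308.25 + 153.23 = 1461.48 kN·m.

M_n ≈ 1460 kN·m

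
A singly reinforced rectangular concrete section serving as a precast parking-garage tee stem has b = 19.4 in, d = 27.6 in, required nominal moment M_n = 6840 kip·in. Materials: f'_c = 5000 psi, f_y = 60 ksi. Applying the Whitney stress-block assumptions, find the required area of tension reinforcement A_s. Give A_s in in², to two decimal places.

From M_n = 0.85 f'_c a b (d − a/2):
a = d − √(d² − 2M_n/(0.85 f'_c b)) = 27.6 − √(27.6² − 2 × 6840/(0.85 × 5 × 19.4)) = 3.190 in.
A_s = 0.85 f'_c a b / f_y = 0.85 × 5 × 3.190 × 19.4 / 60 = 4.384 in².

A_s ≈ 4.38 in²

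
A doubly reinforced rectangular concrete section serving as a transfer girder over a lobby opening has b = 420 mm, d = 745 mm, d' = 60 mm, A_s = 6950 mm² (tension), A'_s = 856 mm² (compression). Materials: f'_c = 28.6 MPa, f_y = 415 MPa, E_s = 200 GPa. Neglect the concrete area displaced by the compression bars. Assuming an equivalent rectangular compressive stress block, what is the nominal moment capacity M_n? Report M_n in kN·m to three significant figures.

M_n ≈ 1810 kN·m

Assume both tension and compression steel yield.
Net tension couple steel: A_s − A'_s = 6094 mm².
a = (A_s − A'_s) f_y / (0.85 f'_c b) = 2529010/(0.85 × 28.6 × 420) = 247.69 mm.
c = a/β₁ = 247.69/0.846 = 292.78 mm; ε'_s = 0.003(c − d')/c = 0.0024 ≥ f_y/E_s = 0.0021, so compression steel does yield.
M_n = (A_s − A'_s) f_y (d − a/2) + A'_s f_y (d − d') = [2529010 × (745 − 123.845) + 355240 × (745 − 60)] × 10⁻⁶ = 1570.91 + 243.34 = 1814.25 kN·m.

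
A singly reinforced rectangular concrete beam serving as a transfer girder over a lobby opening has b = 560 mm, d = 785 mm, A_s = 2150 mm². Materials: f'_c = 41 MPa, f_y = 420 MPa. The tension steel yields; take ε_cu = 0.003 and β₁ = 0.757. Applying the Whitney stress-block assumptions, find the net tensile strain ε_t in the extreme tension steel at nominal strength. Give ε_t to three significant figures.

ε_t ≈ 0.0355

a = A_s f_y/(0.85 f'_c b) = 46.27 mm.
β₁ = 0.757, so c = a/β₁ = 46.27/0.757 = 61.12 mm.
From the linear strain diagram with ε_cu = 0.003: ε_t = 0.003 (d − c)/c = 0.003 × (785 − 61.12)/61.12 = 0.0355.
Since ε_t ≥ 0.005, the section is tension-controlled.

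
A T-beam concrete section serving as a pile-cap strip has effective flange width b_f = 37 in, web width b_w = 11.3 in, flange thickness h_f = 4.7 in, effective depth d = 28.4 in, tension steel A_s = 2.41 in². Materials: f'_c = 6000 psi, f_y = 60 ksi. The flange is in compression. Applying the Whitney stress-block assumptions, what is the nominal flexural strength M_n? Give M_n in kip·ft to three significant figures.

Tension: T = A_s f_y = 2.41 × 60 = 144.6 kips.
Try a within the flange: a = T/(0.85 f'_c b_f) = 144.6/(0.85 × 6 × 37) = 0.766 in.
Since a = 0.766 ≤ h_f = 4.7 in, the stress block lies entirely in the flange; analyse as a rectangular beam of width b_f.
M_n = T(d − a/2) = 144.6 × (28.4 − 0.383) = 4051.3 kip·in.
M_n = 4051.3/12 = 337.61 kip·ft.

M_n ≈ 338 kip·ft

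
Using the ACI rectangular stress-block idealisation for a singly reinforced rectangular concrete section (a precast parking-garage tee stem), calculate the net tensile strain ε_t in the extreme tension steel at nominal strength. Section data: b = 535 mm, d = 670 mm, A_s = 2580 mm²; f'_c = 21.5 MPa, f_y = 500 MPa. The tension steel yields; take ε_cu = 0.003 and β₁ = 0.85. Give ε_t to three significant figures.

ε_t ≈ 0.00995

a = A_s f_y/(0.85 f'_c b) = 131.94 mm.
β₁ = 0.85, so c = a/β₁ = 131.94/0.85 = 155.22 mm.
From the linear strain diagram with ε_cu = 0.003: ε_t = 0.003 (d − c)/c = 0.003 × (670 − 155.22)/155.22 = 0.00995.
Since ε_t ≥ 0.005, the section is tension-controlled.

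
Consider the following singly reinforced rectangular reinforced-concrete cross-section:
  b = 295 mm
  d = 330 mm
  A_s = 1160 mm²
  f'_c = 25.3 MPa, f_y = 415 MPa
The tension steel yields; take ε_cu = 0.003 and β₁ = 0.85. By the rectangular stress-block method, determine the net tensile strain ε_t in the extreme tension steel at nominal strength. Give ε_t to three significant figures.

a = A_s f_y/(0.85 f'_c b) = 75.88 mm.
β₁ = 0.85, so c = a/β₁ = 75.88/0.85 = 89.27 mm.
From the linear strain diagram with ε_cu = 0.003: ε_t = 0.003 (d − c)/c = 0.003 × (330 − 89.27)/89.27 = 0.00809.
Since ε_t ≥ 0.005, the section is tension-controlled.

ε_t ≈ 0.00809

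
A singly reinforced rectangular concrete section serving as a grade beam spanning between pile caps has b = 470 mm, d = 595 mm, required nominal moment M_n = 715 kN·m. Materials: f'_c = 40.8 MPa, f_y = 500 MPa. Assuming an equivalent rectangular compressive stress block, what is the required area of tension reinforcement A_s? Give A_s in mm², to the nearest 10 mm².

A_s ≈ 2570 mm²

With M_n = 0.85 f'_c a b (d − a/2), solve the quadratic for a:
a = d − √(d² − 2M_n/(0.85 f'_c b)) = 595 − √(595² − 2 × 715×10⁶/(0.85 × 40.8 × 470)) = 78.96 mm.
A_s = 0.85 f'_c a b / f_y = 0.85 × 40.8 × 78.96 × 470 / 500 = 2574.0 mm².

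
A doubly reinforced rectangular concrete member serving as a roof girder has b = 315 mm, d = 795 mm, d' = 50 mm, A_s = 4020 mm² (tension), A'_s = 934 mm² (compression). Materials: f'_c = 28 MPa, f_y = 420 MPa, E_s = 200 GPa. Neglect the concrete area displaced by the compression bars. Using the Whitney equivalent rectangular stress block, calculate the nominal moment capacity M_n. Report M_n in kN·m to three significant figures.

M_n ≈ 1210 kN·m

Assume both tension and compression steel yield.
Net tension couple steel: A_s − A'_s = 3086 mm².
a = (A_s − A'_s) f_y / (0.85 f'_c b) = 1296120/(0.85 × 28 × 315) = 172.89 mm.
c = a/β₁ = 172.89/0.85 = 203.40 mm; ε'_s = 0.003(c − d')/c = 0.0023 ≥ f_y/E_s = 0.0021, so compression steel does yield.
M_n = (A_s − A'_s) f_y (d − a/2) + A'_s f_y (d − d') = [1296120 × (795 − 86.445) + 392280 × (795 − 50)] × 10⁻⁶ = 918.37 + 292.25 = 1210.62 kN·m.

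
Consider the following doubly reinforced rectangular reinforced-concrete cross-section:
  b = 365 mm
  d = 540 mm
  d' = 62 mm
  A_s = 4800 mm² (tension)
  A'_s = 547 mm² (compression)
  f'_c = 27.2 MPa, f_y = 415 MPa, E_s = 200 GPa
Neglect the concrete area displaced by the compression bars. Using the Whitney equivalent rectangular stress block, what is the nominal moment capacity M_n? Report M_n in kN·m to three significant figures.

Assume both tension and compression steel yield.
Net tension couple steel: A_s − A'_s = 4253 mm².
a = (A_s − A'_s) f_y / (0.85 f'_c b) = 1764995/(0.85 × 27.2 × 365) = 209.15 mm.
c = a/β₁ = 209.15/0.85 = 246.06 mm; ε'_s = 0.003(c − d')/c = 0.0022 ≥ f_y/E_s = 0.0021, so compression steel does yield.
M_n = (A_s − A'_s) f_y (d − a/2) + A'_s f_y (d − d') = [1764995 × (540 − 104.575) + 227005 × (540 − 62)] × 10⁻⁶ = 768.52 + 108.51 = 877.03 kN·m.

M_n ≈ 877 kN·m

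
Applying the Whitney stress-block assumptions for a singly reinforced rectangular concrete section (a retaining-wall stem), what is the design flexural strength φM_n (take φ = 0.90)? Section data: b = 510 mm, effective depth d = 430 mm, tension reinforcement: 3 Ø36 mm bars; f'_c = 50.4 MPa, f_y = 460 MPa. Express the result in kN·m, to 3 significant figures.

A_s = 3 × 1018 = 3054 mm².
T = A_s f_y = 3054 × 460 = 1404840 N = 1404.84 kN.
From C = T: a = T/(0.85 f'_c b) = 1404840/(0.85 × 50.4 × 510) = 64.30 mm.
M_n = T(d − a/2) = 1404.84 kN × (430 − 32.15) mm = 558.92 kN·m.
φM_n = 0.90 × 558.92 = 503.03 kN·m.

φM_n ≈ 503 kN·m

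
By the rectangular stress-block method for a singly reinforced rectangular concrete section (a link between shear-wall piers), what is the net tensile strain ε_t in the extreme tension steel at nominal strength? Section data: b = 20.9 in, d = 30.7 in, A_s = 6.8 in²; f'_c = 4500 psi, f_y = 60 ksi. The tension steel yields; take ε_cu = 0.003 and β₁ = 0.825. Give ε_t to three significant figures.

ε_t ≈ 0.0119

a = A_s f_y/(0.85 f'_c b) = 5.104 in.
β₁ = 0.825, so c = a/β₁ = 5.104/0.825 = 6.187 in.
From the linear strain diagram with ε_cu = 0.003: ε_t = 0.003 (d − c)/c = 0.003 × (30.7 − 6.187)/6.187 = 0.0119.
Since ε_t ≥ 0.005, the section is tension-controlled.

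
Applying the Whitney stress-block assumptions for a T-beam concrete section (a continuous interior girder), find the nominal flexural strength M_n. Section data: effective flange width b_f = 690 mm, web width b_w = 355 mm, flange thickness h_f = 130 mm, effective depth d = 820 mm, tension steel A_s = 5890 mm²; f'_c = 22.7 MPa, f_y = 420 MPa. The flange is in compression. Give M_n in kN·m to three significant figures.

M_n ≈ 1780 kN·m

Tension: T = A_s f_y = 5890 × 420 = 2473800 N.
Try a within the flange: a = T/(0.85 f'_c b_f) = 2473800/(0.85 × 22.7 × 690) = 185.81 mm.
a = 185.81 > h_f = 130 mm: the block extends into the web. Split into flange-overhang and web parts.
C_f = 0.85 f'_c (b_f − b_w) h_f = 0.85 × 22.7 × (690 − 355) × 130 = 840297 N.
Remaining web compression depth: a_w = (T − C_f)/(0.85 f'_c b_w) = (2473800 − 840297)/(0.85 × 22.7 × 355) = 238.48 mm.
M_n = C_f(d − h_f/2) + (T − C_f)(d − a_w/2) = 840297 × (820 − 65) + 1633503 × (820 − 119.24) = 634.42 + 1144.69 = 1779.11 × 10⁶ N·mm.
M_n = 1779.11 kN·m.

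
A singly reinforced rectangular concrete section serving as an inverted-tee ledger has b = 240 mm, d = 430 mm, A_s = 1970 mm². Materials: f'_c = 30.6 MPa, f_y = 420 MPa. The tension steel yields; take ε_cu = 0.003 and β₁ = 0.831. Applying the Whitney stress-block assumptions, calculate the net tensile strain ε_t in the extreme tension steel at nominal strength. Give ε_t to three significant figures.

ε_t ≈ 0.00509

a = A_s f_y/(0.85 f'_c b) = 132.55 mm.
β₁ = 0.831, so c = a/β₁ = 132.55/0.831 = 159.51 mm.
From the linear strain diagram with ε_cu = 0.003: ε_t = 0.003 (d − c)/c = 0.003 × (430 − 159.51)/159.51 = 0.00509.
Since ε_t ≥ 0.005, the section is tension-controlled.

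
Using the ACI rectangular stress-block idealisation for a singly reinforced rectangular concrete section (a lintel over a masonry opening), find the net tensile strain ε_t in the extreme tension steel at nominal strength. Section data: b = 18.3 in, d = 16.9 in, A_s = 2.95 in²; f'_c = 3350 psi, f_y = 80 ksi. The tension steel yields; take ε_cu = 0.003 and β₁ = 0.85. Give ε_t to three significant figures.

ε_t ≈ 0.00652

a = A_s f_y/(0.85 f'_c b) = 4.529 in.
β₁ = 0.85, so c = a/β₁ = 4.529/0.85 = 5.328 in.
From the linear strain diagram with ε_cu = 0.003: ε_t = 0.003 (d − c)/c = 0.003 × (16.9 − 5.328)/5.328 = 0.00652.
Since ε_t ≥ 0.005, the section is tension-controlled.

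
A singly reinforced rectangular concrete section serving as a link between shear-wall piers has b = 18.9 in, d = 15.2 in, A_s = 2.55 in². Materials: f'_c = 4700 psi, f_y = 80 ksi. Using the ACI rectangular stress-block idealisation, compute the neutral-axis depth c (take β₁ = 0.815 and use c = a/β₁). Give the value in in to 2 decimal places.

c ≈ 3.32 in

T = A_s f_y = 2.55 × 80 = 204 kips.
a = T/(0.85 f'_c b) = 204/(0.85 × 4.7 × 18.9) = 2.7018 in.
With β₁ = 0.815, c = a/β₁ = 2.7018/0.815 = 3.32 in.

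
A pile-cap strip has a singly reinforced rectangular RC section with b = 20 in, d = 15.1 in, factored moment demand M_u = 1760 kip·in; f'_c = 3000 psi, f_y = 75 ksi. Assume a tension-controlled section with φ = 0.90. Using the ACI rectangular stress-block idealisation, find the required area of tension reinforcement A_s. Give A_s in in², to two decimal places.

M_n = M_u/φ = 1760/0.90 = 1955.56 kip·in.
From M_n = 0.85 f'_c a b (d − a/2):
a = d − √(d² − 2M_n/(0.85 f'_c b)) = 15.1 − √(15.1² − 2 × 1955.56/(0.85 × 3 × 20)) = 2.799 in.
A_s = 0.85 f'_c a b / f_y = 0.85 × 3 × 2.799 × 20 / 75 = 1.903 in².

A_s ≈ 1.90 in²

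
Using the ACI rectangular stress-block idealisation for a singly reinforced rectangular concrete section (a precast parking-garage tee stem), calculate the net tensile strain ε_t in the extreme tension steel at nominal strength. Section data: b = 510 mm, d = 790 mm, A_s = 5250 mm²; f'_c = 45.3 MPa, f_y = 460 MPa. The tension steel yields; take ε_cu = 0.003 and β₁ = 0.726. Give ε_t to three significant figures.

a = A_s f_y/(0.85 f'_c b) = 122.98 mm.
β₁ = 0.726, so c = a/β₁ = 122.98/0.726 = 169.39 mm.
From the linear strain diagram with ε_cu = 0.003: ε_t = 0.003 (d − c)/c = 0.003 × (790 − 169.39)/169.39 = 0.0110.
Since ε_t ≥ 0.005, the section is tension-controlled.

ε_t ≈ 0.0110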